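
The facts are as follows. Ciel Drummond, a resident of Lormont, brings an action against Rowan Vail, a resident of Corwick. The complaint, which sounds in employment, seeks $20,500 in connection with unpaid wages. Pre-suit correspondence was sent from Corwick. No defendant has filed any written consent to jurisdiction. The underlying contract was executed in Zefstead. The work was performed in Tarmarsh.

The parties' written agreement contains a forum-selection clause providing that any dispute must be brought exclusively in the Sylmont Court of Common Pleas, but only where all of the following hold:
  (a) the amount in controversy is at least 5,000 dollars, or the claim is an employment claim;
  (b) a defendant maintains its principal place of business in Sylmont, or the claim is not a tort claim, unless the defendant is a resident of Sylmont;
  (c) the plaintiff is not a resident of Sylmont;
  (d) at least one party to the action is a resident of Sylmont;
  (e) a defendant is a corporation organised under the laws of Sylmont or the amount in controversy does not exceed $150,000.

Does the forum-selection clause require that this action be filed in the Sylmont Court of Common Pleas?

The Sylmont Court of Common Pleas:
  (a) The amount in controversy is USD 20,500, which meets the USD 5,000 floor, so this disjunct is met. Condition met.
  (b) The claim is an employment claim, not a tort claim — that alternative is enough. Condition met.
  (c) The plaintiff resides in Lormont, which is not Sylmont. Met.
  (d) No party resides in Sylmont. Condition not met.
  (e) The amount in controversy is USD 20,500, within the $150,000 ceiling, which satisfies one of the alternatives. Met.
  → The clause does not apply.

No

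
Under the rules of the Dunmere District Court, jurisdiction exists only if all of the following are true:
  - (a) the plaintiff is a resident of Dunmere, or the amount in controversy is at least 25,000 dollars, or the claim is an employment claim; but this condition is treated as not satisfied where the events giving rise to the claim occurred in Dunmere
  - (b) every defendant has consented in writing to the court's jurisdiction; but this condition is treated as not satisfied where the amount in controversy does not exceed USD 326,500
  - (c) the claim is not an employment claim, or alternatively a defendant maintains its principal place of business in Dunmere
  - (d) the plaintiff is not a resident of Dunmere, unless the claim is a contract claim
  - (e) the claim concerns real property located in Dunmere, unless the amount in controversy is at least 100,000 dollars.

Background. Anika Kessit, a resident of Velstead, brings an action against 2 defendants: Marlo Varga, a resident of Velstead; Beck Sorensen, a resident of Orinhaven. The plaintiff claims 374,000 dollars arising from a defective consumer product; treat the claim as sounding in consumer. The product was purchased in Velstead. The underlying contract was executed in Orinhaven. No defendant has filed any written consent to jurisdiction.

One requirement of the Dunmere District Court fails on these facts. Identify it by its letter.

(b)

The Dunmere District Court:
  (a) The amount in controversy is 374,000 dollars, which meets the $25,000 floor — that alternative is enough. The exception is not triggered, since the operative events occurred in Velstead, not Dunmere. Satisfied.
  (b) No such written consent has been filed. Not satisfied.
  (c) The claim is a consumer claim, not an employment claim — that alternative is enough. Satisfied.
  (d) The plaintiff resides in Velstead, which is not Dunmere. Satisfied.
  (e) The claim does not concern real property. The proviso rescues it, though: the amount in controversy is $374,000, which meets the $100,000 floor. Satisfied.
Only condition (b) fails.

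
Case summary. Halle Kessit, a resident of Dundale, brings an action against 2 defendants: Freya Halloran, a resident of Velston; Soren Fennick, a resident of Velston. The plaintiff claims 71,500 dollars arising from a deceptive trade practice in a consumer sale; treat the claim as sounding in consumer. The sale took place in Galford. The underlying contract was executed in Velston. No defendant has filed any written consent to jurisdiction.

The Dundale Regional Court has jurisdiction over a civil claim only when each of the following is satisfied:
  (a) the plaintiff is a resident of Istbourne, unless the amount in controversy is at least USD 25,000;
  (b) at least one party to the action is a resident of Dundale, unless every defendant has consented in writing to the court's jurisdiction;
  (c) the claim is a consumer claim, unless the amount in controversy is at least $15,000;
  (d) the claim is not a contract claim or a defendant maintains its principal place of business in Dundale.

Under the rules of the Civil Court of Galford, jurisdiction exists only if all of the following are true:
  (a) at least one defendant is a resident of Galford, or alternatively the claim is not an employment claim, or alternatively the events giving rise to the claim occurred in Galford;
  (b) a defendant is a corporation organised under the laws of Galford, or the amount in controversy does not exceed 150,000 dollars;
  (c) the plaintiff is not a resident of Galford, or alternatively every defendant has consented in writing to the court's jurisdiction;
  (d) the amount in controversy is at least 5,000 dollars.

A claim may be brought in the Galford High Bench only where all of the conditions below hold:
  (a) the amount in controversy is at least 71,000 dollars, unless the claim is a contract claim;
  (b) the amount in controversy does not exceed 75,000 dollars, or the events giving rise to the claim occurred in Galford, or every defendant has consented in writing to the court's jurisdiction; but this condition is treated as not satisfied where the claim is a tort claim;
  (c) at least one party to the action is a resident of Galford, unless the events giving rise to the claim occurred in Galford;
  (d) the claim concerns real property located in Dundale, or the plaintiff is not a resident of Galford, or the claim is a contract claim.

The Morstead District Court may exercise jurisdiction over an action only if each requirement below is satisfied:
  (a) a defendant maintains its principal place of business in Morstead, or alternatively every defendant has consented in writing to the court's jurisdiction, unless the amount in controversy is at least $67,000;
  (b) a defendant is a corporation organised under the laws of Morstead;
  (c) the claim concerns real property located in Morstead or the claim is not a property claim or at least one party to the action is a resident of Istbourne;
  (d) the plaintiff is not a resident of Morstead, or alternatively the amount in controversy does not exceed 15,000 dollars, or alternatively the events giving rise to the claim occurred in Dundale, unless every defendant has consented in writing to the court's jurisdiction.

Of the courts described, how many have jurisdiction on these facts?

The Dundale Regional Court:
  (a) The plaintiff resides in Dundale, not Istbourne. However, the amount in controversy is $71,500, which meets the $25,000 floor, so the 'unless' proviso supplies this condition. Met.
  (b) Halle Kessit resides in Dundale. Met.
  (c) The claim is a consumer claim. Condition met.
  (d) The claim is a consumer claim, not a contract claim, so one alternative holds. Met.
  → All conditions met; jurisdiction exists.
The Civil Court of Galford:
  (a) The claim is a consumer claim, not an employment claim, so this disjunct is met. Satisfied.
  (b) The amount in controversy is USD 71,500, within the $150,000 ceiling, which satisfies one of the alternatives. Satisfied.
  (c) The plaintiff resides in Dundale, which is not Galford, so this disjunct is met. Condition met.
  (d) The amount in controversy is USD 71,500, which meets the USD 5,000 floor. Met.
  → All conditions met; jurisdiction exists.
The Galford High Bench:
  (a) The amount in controversy is $71,500, which meets the USD 71,000 floor. Condition met.
  (b) The amount in controversy is $71,500, within the USD 75,000 ceiling, so one alternative holds. And the carve-out is inapplicable — the claim is a consumer claim, not a tort claim. Condition met.
  (c) No party resides in Galford. But the operative events occurred in Galford, and the 'unless' clause therefore excuses the requirement. Met.
  (d) The plaintiff resides in Dundale, which is not Galford, which satisfies one of the alternatives. Satisfied.
  → The court has jurisdiction.
The Morstead District Court:
  (a) No defendant is a corporation; no such written consent has been filed — every alternative fails. The proviso rescues it, though: the amount in controversy is 71,500 dollars, which meets the USD 67,000 floor. Satisfied.
  (b) No defendant is a corporation. Condition not met.
  (c) The claim is a consumer claim, not a property claim, so this disjunct is met. Condition met.
  (d) The plaintiff resides in Dundale, which is not Morstead, so one alternative holds. Met.
  → At least one condition fails; no jurisdiction.
Courts with jurisdiction: the Dundale Regional Court, the Civil Court of Galford, the Galford High Bench — 3 in total.

3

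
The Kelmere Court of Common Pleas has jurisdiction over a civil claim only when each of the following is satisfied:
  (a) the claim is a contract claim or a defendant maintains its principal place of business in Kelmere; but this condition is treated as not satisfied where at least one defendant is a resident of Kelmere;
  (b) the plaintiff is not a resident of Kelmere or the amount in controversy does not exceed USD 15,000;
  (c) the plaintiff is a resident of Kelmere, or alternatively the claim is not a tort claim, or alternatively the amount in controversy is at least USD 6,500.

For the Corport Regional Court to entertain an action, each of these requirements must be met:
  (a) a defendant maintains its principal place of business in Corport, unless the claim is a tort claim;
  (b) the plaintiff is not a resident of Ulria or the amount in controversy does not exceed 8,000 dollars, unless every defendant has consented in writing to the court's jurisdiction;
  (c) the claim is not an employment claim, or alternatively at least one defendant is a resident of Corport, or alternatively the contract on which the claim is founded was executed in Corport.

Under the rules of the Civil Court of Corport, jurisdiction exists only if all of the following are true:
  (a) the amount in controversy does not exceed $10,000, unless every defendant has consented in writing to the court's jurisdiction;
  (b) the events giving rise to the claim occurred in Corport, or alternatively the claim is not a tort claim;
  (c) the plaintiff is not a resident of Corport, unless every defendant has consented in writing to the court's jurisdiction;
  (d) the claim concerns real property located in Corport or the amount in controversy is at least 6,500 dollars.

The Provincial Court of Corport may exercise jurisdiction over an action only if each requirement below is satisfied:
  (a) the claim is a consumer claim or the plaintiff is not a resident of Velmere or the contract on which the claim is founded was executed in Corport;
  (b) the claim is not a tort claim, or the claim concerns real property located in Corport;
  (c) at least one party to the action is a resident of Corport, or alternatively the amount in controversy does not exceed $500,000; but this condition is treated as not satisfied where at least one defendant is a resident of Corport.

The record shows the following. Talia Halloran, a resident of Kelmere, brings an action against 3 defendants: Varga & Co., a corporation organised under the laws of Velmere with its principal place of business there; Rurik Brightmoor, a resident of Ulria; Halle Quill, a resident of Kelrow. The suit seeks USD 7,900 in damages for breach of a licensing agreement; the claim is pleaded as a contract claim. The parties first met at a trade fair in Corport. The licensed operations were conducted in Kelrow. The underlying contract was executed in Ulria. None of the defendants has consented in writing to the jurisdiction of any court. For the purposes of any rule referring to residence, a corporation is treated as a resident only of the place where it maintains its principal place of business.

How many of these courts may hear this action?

3

The Kelmere Court of Common Pleas:
  (a) The claim is a contract claim, which satisfies one of the alternatives. The carve-out does not apply: no defendant resides in Kelmere (they reside in Velmere, Ulria, Kelrow). Condition met.
  (b) The amount in controversy is USD 7,900, within the $15,000 ceiling, which satisfies one of the alternatives. Condition met.
  (c) The plaintiff resides in Kelmere, so one alternative holds. Met.
  → Every requirement is satisfied — jurisdiction.
The Corport Regional Court:
  (a) The corporate defendant(s) have their principal place of business in Velmere, not Corport. Nor does the 'unless' clause help: the claim is a contract claim, not a tort claim. Condition not met.
  (b) The plaintiff resides in Kelmere, which is not Ulria — that alternative is enough. Met.
  (c) The claim is a contract claim, not an employment claim — that alternative is enough. Satisfied.
  → The court lacks jurisdiction.
The Civil Court of Corport:
  (a) The amount in controversy is USD 7,900, within the USD 10,000 ceiling. Met.
  (b) The claim is a contract claim, not a tort claim — that alternative is enough. Satisfied.
  (c) The plaintiff resides in Kelmere, which is not Corport. Met.
  (d) The amount in controversy is USD 7,900, which meets the 6,500 dollars floor, so one alternative holds. Met.
  → Jurisdiction lies.
The Provincial Court of Corport:
  (a) The plaintiff resides in Kelmere, which is not Velmere, which satisfies one of the alternatives. Met.
  (b) The claim is a contract claim, not a tort claim, so one alternative holds. Satisfied.
  (c) The amount in controversy is $7,900, within the USD 500,000 ceiling, which satisfies one of the alternatives. The carve-out does not apply: no defendant resides in Corport (they reside in Velmere, Ulria, Kelrow). Satisfied.
  → All conditions met; jurisdiction exists.
Courts with jurisdiction: the Kelmere Court of Common Pleas, the Civil Court of Corport, the Provincial Court of Corport — 3 in total.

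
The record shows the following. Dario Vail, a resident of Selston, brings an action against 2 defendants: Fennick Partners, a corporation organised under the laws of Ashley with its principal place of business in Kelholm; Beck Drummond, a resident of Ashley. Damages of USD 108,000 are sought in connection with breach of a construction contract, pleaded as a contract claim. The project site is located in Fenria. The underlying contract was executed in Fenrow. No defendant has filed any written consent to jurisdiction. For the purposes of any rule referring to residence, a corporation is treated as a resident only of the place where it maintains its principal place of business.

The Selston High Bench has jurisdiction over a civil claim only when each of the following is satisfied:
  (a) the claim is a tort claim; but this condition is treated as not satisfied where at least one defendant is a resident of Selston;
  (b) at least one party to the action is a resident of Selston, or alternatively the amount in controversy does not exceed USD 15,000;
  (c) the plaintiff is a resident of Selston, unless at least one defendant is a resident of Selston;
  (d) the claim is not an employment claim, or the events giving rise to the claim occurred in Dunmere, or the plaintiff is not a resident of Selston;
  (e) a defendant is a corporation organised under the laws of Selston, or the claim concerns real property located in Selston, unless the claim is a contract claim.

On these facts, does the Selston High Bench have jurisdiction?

No

The Selston High Bench:
  (a) The claim is a contract claim, not a tort claim. Fails.
  (b) Dario Vail resides in Selston, so one alternative holds. Met.
  (c) The plaintiff resides in Selston. Met.
  (d) The claim is a contract claim, not an employment claim, which satisfies one of the alternatives. Condition met.
  (e) The corporate defendant(s) are organised in Ashley, not Selston; the claim does not concern real property — no alternative holds. The proviso rescues it, though: the claim is a contract claim. Met.
  → At least one condition fails; no jurisdiction.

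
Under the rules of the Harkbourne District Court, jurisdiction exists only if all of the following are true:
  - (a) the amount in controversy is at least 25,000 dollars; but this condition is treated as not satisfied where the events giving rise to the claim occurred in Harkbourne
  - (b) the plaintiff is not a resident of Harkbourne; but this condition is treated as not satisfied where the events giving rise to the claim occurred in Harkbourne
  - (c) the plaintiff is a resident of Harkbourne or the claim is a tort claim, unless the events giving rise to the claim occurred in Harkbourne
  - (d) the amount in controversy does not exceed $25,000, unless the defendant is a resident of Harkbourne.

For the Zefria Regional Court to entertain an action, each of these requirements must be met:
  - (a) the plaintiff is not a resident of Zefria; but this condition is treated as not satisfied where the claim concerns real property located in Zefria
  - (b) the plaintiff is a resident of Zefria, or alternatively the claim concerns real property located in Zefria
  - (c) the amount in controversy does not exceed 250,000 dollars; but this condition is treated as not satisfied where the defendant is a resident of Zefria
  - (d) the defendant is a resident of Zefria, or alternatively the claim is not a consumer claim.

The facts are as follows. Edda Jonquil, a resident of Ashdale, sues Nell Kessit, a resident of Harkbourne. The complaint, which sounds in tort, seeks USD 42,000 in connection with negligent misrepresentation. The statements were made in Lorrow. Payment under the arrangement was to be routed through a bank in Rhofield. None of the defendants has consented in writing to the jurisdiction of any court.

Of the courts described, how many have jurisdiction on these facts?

The Harkbourne District Court:
  (a) The amount in controversy is 42,000 dollars, which meets the USD 25,000 floor. The carve-out does not apply: the operative events occurred in Lorrow, not Harkbourne. Met.
  (b) The plaintiff resides in Ashdale, which is not Harkbourne. The carve-out does not apply: the operative events occurred in Lorrow, not Harkbourne. Satisfied.
  (c) The claim is a tort claim, which satisfies one of the alternatives. Satisfied.
  (d) The amount in controversy is USD 42,000, above the $25,000 ceiling. However, the defendant resides in Harkbourne, so the 'unless' proviso supplies this condition. Satisfied.
  → Every requirement is satisfied — jurisdiction.
The Zefria Regional Court:
  (a) The plaintiff resides in Ashdale, which is not Zefria. The exception is not triggered, since the claim does not concern real property. Met.
  (b) The plaintiff resides in Ashdale, not Zefria; the claim does not concern real property — none of the alternatives is met. Condition not met.
  (c) The amount in controversy is $42,000, within the $250,000 ceiling. The carve-out does not apply: the defendant resides in Harkbourne, not Zefria. Met.
  (d) The claim is a tort claim, not a consumer claim — that alternative is enough. Satisfied.
  → The court lacks jurisdiction.
Courts with jurisdiction: the Harkbourne District Court — 1 in total.

1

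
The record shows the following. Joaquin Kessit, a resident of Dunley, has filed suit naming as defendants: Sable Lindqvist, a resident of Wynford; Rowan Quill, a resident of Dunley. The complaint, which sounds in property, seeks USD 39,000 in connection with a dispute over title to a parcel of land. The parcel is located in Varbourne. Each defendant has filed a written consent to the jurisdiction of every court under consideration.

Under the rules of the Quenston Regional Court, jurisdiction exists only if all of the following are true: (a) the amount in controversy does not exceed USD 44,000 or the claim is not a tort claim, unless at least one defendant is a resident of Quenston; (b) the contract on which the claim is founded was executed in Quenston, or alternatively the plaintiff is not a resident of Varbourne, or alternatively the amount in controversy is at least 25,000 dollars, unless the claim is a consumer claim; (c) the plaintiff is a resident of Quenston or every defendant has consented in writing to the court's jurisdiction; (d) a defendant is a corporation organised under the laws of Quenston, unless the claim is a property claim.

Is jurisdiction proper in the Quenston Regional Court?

Yes

The Quenston Regional Court:
  (a) The amount in controversy is 39,000 dollars, within the 44,000 dollars ceiling — that alternative is enough. Satisfied.
  (b) The plaintiff resides in Dunley, which is not Varbourne, which satisfies one of the alternatives. Condition met.
  (c) Every defendant has filed written consent, so this disjunct is met. Condition met.
  (d) No defendant is a corporation. However, the claim is a property claim, so the 'unless' proviso supplies this condition. Condition met.
  → Every requirement is satisfied — jurisdiction.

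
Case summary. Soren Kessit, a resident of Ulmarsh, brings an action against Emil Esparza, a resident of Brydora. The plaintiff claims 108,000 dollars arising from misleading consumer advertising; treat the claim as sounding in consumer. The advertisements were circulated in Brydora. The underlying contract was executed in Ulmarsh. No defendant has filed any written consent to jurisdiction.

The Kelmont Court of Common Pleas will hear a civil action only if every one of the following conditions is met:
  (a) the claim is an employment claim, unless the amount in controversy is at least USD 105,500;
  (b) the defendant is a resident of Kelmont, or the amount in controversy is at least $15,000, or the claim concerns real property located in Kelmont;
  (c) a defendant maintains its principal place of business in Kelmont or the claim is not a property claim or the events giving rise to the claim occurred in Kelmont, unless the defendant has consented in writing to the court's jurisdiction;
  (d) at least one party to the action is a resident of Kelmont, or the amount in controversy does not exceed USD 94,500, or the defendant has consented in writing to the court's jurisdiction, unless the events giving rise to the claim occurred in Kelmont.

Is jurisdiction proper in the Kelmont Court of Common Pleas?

No

The Kelmont Court of Common Pleas:
  (a) The claim is a consumer claim, not an employment claim. The proviso rescues it, though: the amount in controversy is $108,000, which meets the USD 105,500 floor. Satisfied.
  (b) The amount in controversy is USD 108,000, which meets the $15,000 floor, so one alternative holds. Met.
  (c) The claim is a consumer claim, not a property claim, which satisfies one of the alternatives. Met.
  (d) No party resides in Kelmont; the amount in controversy is USD 108,000, above the 94,500 dollars ceiling; no such written consent has been filed — no alternative holds. Nor does the 'unless' clause help: the operative events occurred in Brydora, not Kelmont. Condition not met.
  → Not every requirement is met — no jurisdiction.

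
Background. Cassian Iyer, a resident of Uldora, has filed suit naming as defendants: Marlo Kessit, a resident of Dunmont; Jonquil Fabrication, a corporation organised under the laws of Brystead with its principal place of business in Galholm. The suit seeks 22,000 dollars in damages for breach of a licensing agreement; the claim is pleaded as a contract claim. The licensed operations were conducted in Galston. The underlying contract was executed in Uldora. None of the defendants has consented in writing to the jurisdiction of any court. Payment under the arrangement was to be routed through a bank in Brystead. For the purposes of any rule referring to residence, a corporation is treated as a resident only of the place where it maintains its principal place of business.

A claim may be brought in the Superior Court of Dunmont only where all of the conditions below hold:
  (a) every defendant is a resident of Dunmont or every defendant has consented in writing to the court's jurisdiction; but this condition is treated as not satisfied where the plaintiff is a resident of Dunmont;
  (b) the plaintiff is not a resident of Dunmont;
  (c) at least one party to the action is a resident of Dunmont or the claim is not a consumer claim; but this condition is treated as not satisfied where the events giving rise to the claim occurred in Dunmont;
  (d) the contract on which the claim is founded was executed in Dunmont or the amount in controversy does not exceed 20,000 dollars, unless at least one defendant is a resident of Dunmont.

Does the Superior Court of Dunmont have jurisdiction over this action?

The Superior Court of Dunmont:
  (a) The defendants reside as follows — Marlo Kessit in Dunmont, Jonquil Fabrication in Galholm — not all in Dunmont; no such written consent has been filed — every alternative fails. Condition not met.
  (b) The plaintiff resides in Uldora, which is not Dunmont. Satisfied.
  (c) Marlo Kessit resides in Dunmont, which satisfies one of the alternatives. The exception is not triggered, since the operative events occurred in Galston, not Dunmont. Met.
  (d) The contract was executed in Uldora, not Dunmont; the amount in controversy is 22,000 dollars, above the USD 20,000 ceiling — no alternative holds. However, Marlo Kessit resides in Dunmont, so the 'unless' proviso supplies this condition. Condition met.
  → The court lacks jurisdiction.

No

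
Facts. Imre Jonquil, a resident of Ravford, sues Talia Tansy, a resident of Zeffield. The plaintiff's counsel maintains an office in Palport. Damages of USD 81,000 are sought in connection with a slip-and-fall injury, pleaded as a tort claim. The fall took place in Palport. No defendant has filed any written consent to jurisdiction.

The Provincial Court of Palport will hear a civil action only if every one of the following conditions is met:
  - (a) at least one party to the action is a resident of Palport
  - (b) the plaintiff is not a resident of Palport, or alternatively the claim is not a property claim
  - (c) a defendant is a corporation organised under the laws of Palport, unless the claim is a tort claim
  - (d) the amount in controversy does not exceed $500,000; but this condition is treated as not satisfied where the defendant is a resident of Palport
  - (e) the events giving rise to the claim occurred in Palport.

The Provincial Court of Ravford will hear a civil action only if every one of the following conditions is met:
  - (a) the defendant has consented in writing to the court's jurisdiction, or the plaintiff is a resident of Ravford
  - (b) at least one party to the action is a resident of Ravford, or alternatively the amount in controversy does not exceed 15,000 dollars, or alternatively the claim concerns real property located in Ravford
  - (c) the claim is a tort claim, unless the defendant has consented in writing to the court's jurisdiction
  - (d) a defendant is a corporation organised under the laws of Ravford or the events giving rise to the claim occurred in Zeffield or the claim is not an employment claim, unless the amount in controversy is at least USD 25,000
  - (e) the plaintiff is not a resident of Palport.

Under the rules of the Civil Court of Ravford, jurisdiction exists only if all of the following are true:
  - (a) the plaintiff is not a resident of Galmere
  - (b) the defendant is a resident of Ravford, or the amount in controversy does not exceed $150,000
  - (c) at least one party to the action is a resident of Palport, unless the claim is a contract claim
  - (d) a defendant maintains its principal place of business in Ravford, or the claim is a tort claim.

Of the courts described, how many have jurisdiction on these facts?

1

The Provincial Court of Palport:
  (a) No party resides in Palport. Not met.
  (b) The plaintiff resides in Ravford, which is not Palport — that alternative is enough. Condition met.
  (c) No defendant is a corporation. But the claim is a tort claim, and the 'unless' clause therefore excuses the requirement. Met.
  (d) The amount in controversy is 81,000 dollars, within the USD 500,000 ceiling. And the carve-out is inapplicable — the defendant resides in Zeffield, not Palport. Satisfied.
  (e) The operative events occurred in Palport. Met.
  → Not every requirement is met — no jurisdiction.
The Provincial Court of Ravford:
  (a) The plaintiff resides in Ravford, which satisfies one of the alternatives. Satisfied.
  (b) Imre Jonquil resides in Ravford, so this disjunct is met. Condition met.
  (c) The claim is a tort claim. Satisfied.
  (d) The claim is a tort claim, not an employment claim, so one alternative holds. Condition met.
  (e) The plaintiff resides in Ravford, which is not Palport. Satisfied.
  → The court has jurisdiction.
The Civil Court of Ravford:
  (a) The plaintiff resides in Ravford, which is not Galmere. Met.
  (b) The amount in controversy is 81,000 dollars, within the USD 150,000 ceiling, so this disjunct is met. Met.
  (c) No party resides in Palport. Nor does the 'unless' clause help: the claim is a tort claim, not a contract claim. Fails.
  (d) The claim is a tort claim — that alternative is enough. Met.
  → At least one condition fails; no jurisdiction.
Courts with jurisdiction: the Provincial Court of Ravford — 1 in total.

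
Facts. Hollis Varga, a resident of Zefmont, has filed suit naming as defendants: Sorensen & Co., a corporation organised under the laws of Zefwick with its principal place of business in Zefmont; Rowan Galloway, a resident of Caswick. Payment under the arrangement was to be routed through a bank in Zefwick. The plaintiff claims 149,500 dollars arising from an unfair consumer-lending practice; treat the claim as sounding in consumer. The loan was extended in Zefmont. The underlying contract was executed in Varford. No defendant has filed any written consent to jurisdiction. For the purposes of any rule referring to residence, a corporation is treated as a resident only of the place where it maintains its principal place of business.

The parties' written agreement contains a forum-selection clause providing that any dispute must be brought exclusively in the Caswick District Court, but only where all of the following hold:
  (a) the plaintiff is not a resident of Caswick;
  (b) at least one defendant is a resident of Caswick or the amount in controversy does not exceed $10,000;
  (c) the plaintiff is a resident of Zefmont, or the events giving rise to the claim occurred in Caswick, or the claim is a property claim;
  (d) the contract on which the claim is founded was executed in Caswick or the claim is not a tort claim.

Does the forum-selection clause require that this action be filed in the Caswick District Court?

Yes

The Caswick District Court:
  (a) The plaintiff resides in Zefmont, which is not Caswick. Met.
  (b) Rowan Galloway resides in Caswick, so one alternative holds. Met.
  (c) The plaintiff resides in Zefmont, so one alternative holds. Satisfied.
  (d) The claim is a consumer claim, not a tort claim, so this disjunct is met. Condition met.
  → Forum clause is triggered.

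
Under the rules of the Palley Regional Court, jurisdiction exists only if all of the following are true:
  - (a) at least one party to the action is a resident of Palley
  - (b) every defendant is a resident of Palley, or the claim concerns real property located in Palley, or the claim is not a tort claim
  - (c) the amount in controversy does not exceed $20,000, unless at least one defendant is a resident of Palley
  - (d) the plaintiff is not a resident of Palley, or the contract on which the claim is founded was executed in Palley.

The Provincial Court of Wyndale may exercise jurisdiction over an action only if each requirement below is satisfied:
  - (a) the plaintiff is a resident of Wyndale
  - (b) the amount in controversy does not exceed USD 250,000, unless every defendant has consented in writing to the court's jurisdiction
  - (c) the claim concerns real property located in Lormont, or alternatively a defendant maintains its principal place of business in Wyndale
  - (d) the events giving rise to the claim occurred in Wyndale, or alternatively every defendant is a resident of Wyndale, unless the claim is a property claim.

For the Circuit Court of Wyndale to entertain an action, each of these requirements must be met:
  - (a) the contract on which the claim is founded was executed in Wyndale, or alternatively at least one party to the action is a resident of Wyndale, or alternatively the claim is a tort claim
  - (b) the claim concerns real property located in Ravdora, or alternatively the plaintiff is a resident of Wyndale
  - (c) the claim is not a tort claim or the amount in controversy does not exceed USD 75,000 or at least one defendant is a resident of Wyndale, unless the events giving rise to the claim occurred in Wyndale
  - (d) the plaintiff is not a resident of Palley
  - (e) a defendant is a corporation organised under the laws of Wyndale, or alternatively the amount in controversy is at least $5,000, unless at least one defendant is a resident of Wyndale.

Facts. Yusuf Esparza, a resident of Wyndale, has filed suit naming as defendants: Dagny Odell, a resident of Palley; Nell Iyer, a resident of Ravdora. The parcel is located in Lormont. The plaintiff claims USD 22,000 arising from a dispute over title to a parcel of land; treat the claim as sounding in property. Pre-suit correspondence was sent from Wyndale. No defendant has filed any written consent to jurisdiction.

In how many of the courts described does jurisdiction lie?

The Palley Regional Court:
  (a) Dagny Odell resides in Palley. Satisfied.
  (b) The claim is a property claim, not a tort claim, which satisfies one of the alternatives. Condition met.
  (c) The amount in controversy is 22,000 dollars, above the 20,000 dollars ceiling. The proviso rescues it, though: Dagny Odell resides in Palley. Met.
  (d) The plaintiff resides in Wyndale, which is not Palley, so one alternative holds. Met.
  → The court has jurisdiction.
The Provincial Court of Wyndale:
  (a) The plaintiff resides in Wyndale. Met.
  (b) The amount in controversy is USD 22,000, within the USD 250,000 ceiling. Met.
  (c) The property lies in Lormont — that alternative is enough. Met.
  (d) The operative events occurred in Lormont, not Wyndale; the defendants reside as follows — Dagny Odell in Palley, Nell Iyer in Ravdora — not all in Wyndale — none of the alternatives is met. The proviso rescues it, though: the claim is a property claim. Met.
  → Jurisdiction lies.
The Circuit Court of Wyndale:
  (a) Yusuf Esparza resides in Wyndale, so one alternative holds. Satisfied.
  (b) The plaintiff resides in Wyndale, so this disjunct is met. Condition met.
  (c) The claim is a property claim, not a tort claim, so this disjunct is met. Condition met.
  (d) The plaintiff resides in Wyndale, which is not Palley. Satisfied.
  (e) The amount in controversy is 22,000 dollars, which meets the $5,000 floor — that alternative is enough. Met.
  → All conditions met; jurisdiction exists.
Courts with jurisdiction: the Palley Regional Court, the Provincial Court of Wyndale, the Circuit Court of Wyndale — 3 in total.

3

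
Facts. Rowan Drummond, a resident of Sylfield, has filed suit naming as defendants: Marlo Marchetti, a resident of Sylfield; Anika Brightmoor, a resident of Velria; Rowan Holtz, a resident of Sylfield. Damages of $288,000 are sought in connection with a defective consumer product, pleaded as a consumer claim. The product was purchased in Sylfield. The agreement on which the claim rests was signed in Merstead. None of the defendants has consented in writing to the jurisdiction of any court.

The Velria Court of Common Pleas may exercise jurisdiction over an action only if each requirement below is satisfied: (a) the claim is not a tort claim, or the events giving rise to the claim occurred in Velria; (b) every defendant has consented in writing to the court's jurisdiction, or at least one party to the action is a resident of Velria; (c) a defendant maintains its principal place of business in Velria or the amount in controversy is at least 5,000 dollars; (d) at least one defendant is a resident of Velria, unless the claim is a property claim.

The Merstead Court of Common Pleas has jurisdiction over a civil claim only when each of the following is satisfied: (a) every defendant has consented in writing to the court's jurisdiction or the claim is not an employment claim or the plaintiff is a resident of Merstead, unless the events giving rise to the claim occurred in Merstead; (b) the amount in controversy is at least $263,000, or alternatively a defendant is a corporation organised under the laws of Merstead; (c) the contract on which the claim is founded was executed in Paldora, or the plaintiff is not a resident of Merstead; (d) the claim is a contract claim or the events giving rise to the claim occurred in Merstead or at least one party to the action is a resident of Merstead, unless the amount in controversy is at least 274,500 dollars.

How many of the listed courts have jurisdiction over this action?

2

The Velria Court of Common Pleas:
  (a) The claim is a consumer claim, not a tort claim — that alternative is enough. Met.
  (b) Anika Brightmoor resides in Velria, which satisfies one of the alternatives. Satisfied.
  (c) The amount in controversy is USD 288,000, which meets the $5,000 floor, which satisfies one of the alternatives. Condition met.
  (d) Anika Brightmoor resides in Velria. Satisfied.
  → All conditions met; jurisdiction exists.
The Merstead Court of Common Pleas:
  (a) The claim is a consumer claim, not an employment claim, so one alternative holds. Satisfied.
  (b) The amount in controversy is USD 288,000, which meets the $263,000 floor, which satisfies one of the alternatives. Met.
  (c) The plaintiff resides in Sylfield, which is not Merstead — that alternative is enough. Met.
  (d) The claim is a consumer claim, not a contract claim; the operative events occurred in Sylfield, not Merstead; no party resides in Merstead — every alternative fails. But the amount in controversy is USD 288,000, which meets the USD 274,500 floor, and the 'unless' clause therefore excuses the requirement. Met.
  → Jurisdiction lies.
Courts with jurisdiction: the Velria Court of Common Pleas, the Merstead Court of Common Pleas — 2 in total.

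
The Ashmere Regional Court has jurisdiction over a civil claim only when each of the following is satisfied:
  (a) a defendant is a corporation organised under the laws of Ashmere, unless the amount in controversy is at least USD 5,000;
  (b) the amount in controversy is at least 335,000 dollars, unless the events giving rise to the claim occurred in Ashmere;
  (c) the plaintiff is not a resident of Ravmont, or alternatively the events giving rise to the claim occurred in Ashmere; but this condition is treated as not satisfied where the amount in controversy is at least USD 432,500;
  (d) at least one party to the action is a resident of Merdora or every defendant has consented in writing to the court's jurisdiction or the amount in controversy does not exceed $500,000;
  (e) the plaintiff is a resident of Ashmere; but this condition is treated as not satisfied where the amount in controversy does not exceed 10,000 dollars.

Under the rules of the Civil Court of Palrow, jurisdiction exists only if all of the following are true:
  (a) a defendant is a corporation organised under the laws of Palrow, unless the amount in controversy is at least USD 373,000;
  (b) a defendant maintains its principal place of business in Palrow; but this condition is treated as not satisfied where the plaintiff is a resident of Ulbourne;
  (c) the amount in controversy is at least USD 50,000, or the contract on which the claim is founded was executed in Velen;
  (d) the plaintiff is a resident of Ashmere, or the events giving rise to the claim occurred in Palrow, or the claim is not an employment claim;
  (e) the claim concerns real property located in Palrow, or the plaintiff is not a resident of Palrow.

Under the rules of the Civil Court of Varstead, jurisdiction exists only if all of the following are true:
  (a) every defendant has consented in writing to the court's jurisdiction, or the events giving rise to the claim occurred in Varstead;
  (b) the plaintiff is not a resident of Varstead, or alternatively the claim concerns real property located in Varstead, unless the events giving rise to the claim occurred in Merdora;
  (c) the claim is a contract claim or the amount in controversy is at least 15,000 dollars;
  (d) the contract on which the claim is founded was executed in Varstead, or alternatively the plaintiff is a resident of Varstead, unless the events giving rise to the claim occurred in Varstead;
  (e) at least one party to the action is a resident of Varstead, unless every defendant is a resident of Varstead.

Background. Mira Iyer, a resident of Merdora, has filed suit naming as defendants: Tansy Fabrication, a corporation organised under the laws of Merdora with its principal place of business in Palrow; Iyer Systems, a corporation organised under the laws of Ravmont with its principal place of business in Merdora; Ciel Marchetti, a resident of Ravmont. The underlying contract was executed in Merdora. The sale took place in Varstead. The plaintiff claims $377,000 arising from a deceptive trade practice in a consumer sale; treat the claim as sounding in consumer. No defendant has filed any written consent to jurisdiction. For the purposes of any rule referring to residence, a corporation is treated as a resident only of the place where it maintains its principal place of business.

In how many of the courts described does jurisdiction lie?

1

The Ashmere Regional Court:
  (a) The corporate defendant(s) are organised in Merdora, Ravmont, not Ashmere. However, the amount in controversy is $377,000, which meets the 5,000 dollars floor, so the 'unless' proviso supplies this condition. Satisfied.
  (b) The amount in controversy is $377,000, which meets the 335,000 dollars floor. Condition met.
  (c) The plaintiff resides in Merdora, which is not Ravmont, so one alternative holds. And the carve-out is inapplicable — the amount in controversy is 377,000 dollars, below the $432,500 floor. Met.
  (d) Mira Iyer resides in Merdora — that alternative is enough. Met.
  (e) The plaintiff resides in Merdora, not Ashmere. Not met.
  → Not every requirement is met — no jurisdiction.
The Civil Court of Palrow:
  (a) The corporate defendant(s) are organised in Merdora, Ravmont, not Palrow. But the amount in controversy is 377,000 dollars, which meets the $373,000 floor, and the 'unless' clause therefore excuses the requirement. Condition met.
  (b) Tansy Fabrication has its principal place of business in Palrow. The carve-out does not apply: the plaintiff resides in Merdora, not Ulbourne. Satisfied.
  (c) The amount in controversy is $377,000, which meets the 50,000 dollars floor, which satisfies one of the alternatives. Satisfied.
  (d) The claim is a consumer claim, not an employment claim, so this disjunct is met. Met.
  (e) The plaintiff resides in Merdora, which is not Palrow, which satisfies one of the alternatives. Condition met.
  → The court has jurisdiction.
The Civil Court of Varstead:
  (a) The operative events occurred in Varstead, so one alternative holds. Condition met.
  (b) The plaintiff resides in Merdora, which is not Varstead, so this disjunct is met. Met.
  (c) The amount in controversy is USD 377,000, which meets the 15,000 dollars floor, which satisfies one of the alternatives. Satisfied.
  (d) The contract was executed in Merdora, not Varstead; the plaintiff resides in Merdora, not Varstead — no alternative holds. The proviso rescues it, though: the operative events occurred in Varstead. Condition met.
  (e) No party resides in Varstead. Nor does the 'unless' clause help: the defendants reside as follows — Tansy Fabrication in Palrow, Iyer Systems in Merdora, Ciel Marchetti in Ravmont — not all in Varstead. Condition not met.
  → Not every requirement is met — no jurisdiction.
Courts with jurisdiction: the Civil Court of Palrow — 1 in total.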